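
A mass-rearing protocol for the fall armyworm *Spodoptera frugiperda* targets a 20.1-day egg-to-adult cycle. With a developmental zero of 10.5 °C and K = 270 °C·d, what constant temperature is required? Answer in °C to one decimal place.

Required daily accumulation = 270 / 20.1 = 13.433 DD/day.
T = T_base + 13.433 = 10.5 + 13.433 = 23.933 ≈ 23.9 °C.

23.9 °C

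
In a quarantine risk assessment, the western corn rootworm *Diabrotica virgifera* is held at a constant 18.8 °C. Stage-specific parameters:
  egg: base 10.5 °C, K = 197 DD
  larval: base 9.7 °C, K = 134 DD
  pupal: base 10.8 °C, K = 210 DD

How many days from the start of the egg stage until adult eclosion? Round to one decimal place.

egg: 197 / (18.8 − 10.5) = 197 / 8.3 = 23.735 d.
larval: 134 / (18.8 − 9.7) = 134 / 9.1 = 14.725 d.
pupal: 210 / (18.8 − 10.8) = 210 / 8.0 = 26.250 d.
Sum = 64.710 ≈ 64.7 days.

64.7 days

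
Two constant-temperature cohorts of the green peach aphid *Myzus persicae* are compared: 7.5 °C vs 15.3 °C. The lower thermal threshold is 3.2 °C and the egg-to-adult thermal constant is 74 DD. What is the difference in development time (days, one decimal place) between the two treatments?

11.1 days

At 7.5 °C: 74 / (7.5 − 3.2) = 74 / 4.3 = 17.209 d.
At 15.3 °C: 74 / (15.3 − 3.2) = 74 / 12.1 = 6.116 d.
Difference = |17.209 − 6.116| = 11.094 ≈ 11.1 days.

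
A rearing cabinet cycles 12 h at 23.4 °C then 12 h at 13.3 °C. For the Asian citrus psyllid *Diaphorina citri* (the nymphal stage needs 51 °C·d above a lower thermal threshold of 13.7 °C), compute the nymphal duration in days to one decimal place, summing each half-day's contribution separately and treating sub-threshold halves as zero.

Day half: max(0, 23.4 − 13.7) × 0.5 = 9.7 × 0.5 = 4.85 DD.
Night half: max(0, 13.3 − 13.7) × 0.5 = 0.0 × 0.5 = 0.00 DD.
Per 24 h: 4.85 DD/day.
Duration = 51 / 4.85 = 10.515 ≈ 10.5 days.

10.5 days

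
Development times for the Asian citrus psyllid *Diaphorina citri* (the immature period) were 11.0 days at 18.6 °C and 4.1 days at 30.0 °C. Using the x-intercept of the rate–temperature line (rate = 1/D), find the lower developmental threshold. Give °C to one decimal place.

11.8 °C

Under the model K = D·(T − T_b), so D₁·(T₁ − T_b) = D₂·(T₂ − T_b).
11.0·(18.6 − T_b) = 4.1·(30.0 − T_b)
T_b = (11.0·18.6 − 4.1·30.0) / (11.0 − 4.1) = 81.60 / 6.9 = 11.826 °C ≈ 11.8 °C.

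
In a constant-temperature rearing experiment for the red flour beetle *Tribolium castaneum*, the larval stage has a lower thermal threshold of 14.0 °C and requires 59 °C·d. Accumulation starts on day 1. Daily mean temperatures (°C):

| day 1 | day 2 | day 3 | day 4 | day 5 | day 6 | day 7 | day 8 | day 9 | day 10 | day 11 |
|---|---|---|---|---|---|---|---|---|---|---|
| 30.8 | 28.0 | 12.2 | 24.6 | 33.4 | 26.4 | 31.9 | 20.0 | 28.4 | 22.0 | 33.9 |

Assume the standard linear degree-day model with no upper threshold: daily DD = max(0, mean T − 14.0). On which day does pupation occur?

day 5

Daily DD above 14.0 °C: 16.8, 14.0, 0.0, 10.6, 19.4, 12.4, 17.9, 6.0, 14.4, 8.0, 19.9.
Cumulative: 16.8, 30.8, 30.8, 41.4, 60.8, 73.2, 91.1, 97.1, 111.5, 119.5, 139.4.
The total first reaches 59 DD on day 5.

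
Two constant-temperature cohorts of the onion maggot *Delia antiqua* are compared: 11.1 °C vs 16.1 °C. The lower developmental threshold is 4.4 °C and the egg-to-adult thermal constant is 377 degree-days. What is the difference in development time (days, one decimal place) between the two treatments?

At 11.1 °C: 377 / (11.1 − 4.4) = 377 / 6.7 = 56.269 d.
At 16.1 °C: 377 / (16.1 − 4.4) = 377 / 11.7 = 32.222 d.
Difference = |56.269 − 32.222| = 24.046 ≈ 24.0 days.

24.0 days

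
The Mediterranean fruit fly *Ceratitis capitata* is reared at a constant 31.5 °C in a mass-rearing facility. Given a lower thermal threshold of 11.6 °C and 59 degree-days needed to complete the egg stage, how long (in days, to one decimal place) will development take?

Daily accumulation = 31.5 − 11.6 = 19.9 DD/day.
Duration = 59 / 19.9 = 2.965 ≈ 3.0 days.

3.0 days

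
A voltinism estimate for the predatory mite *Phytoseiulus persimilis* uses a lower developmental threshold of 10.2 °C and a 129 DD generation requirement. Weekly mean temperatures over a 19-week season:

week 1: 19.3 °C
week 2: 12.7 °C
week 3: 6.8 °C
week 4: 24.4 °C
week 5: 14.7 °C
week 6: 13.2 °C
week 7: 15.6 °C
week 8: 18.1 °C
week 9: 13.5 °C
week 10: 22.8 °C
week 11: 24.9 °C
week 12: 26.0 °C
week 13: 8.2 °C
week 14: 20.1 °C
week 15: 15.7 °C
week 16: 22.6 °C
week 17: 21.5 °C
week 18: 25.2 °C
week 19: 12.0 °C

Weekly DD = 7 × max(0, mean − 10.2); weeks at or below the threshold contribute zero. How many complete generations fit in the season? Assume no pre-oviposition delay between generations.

8 generations

Weekly DD (7 × max(0, T̄ − 10.2)): 63.7, 17.5, 0.0, 99.4, 31.5, 21.0, 37.8, 55.3, 23.1, 88.2, 102.9, 110.6, 0.0, 69.3, 38.5, 86.8, 79.1, 105.0, 12.6.
Season total = 1042.3 DD.
Complete generations = ⌊1042.3 / 129⌋ = 8.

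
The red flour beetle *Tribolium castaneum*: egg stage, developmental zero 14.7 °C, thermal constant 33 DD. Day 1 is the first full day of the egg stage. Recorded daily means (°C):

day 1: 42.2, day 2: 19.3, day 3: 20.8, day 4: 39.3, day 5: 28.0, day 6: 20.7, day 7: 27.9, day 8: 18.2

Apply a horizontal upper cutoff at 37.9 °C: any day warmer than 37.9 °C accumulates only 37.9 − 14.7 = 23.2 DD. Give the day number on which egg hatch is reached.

Daily DD above 14.7 °C (capped at 23.2): 23.2, 4.6, 6.1, 23.2, 13.3, 6.0, 13.2, 3.5.
Cumulative: 23.2, 27.8, 33.9, 57.1, 70.4, 76.4, 89.6, 93.1.
The total first reaches 33 DD on day 3.

day 3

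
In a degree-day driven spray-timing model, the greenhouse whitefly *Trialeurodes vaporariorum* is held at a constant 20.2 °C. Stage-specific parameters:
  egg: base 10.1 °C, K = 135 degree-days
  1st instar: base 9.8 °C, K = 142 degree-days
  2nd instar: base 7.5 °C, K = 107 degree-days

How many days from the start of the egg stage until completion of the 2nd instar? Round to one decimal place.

egg: 135 / (20.2 − 10.1) = 135 / 10.1 = 13.366 d.
1st instar: 142 / (20.2 − 9.8) = 142 / 10.4 = 13.654 d.
2nd instar: 107 / (20.2 − 7.5) = 107 / 12.7 = 8.425 d.
Sum = 35.445 ≈ 35.4 days.

35.4 days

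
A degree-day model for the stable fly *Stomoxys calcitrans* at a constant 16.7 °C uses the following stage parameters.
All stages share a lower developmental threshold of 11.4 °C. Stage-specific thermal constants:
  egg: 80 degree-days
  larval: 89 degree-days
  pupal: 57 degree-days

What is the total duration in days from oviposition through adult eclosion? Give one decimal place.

42.6 days

Daily accumulation at 16.7 °C = 16.7 − 11.4 = 5.3 DD/day.
Total K = 80 + 89 + 57 = 226 DD.
Total duration = 226 / 5.3 = 42.642 ≈ 42.6 days.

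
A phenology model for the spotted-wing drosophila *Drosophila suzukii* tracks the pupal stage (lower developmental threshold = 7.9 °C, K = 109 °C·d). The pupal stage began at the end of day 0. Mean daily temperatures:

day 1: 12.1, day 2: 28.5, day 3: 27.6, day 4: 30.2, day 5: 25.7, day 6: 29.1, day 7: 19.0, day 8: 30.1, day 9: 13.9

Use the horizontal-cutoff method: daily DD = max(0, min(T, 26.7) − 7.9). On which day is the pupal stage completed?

day 8

Daily DD above 7.9 °C (capped at 18.8): 4.2, 18.8, 18.8, 18.8, 17.8, 18.8, 11.1, 18.8, 6.0.
Cumulative: 4.2, 23.0, 41.8, 60.6, 78.4, 97.2, 108.3, 127.1, 133.1.
The total first reaches 109 DD on day 8.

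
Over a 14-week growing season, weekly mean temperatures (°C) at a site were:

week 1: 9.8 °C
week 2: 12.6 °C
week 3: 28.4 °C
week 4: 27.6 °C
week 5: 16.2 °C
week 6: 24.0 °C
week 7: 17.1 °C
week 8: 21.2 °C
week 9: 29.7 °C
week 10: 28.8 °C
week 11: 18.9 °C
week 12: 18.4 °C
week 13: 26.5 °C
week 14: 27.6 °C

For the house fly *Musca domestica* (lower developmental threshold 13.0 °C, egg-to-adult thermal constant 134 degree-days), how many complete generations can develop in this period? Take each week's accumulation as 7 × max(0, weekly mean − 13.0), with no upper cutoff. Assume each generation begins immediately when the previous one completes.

6 generations

Weekly DD (7 × max(0, T̄ − 13.0)): 0.0, 0.0, 107.8, 102.2, 22.4, 77.0, 28.7, 57.4, 116.9, 110.6, 41.3, 37.8, 94.5, 102.2.
Season total = 898.8 DD.
Complete generations = ⌊898.8 / 134⌋ = 6.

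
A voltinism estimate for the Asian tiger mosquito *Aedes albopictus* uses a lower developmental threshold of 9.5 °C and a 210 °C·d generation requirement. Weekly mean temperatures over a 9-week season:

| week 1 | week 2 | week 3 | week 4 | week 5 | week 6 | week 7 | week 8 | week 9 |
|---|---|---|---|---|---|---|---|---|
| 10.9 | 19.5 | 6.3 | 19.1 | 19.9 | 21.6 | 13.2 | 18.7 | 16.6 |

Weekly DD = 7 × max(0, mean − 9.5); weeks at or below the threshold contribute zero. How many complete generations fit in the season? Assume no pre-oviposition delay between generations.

Weekly DD (7 × max(0, T̄ − 9.5)): 9.8, 70.0, 0.0, 67.2, 72.8, 84.7, 25.9, 64.4, 49.7.
Season total = 444.5 DD.
Complete generations = ⌊444.5 / 210⌋ = 2.

2 generations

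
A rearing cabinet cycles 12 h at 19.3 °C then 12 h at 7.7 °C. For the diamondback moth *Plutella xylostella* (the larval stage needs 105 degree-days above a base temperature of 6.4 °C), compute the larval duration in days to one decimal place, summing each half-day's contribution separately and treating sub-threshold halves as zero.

14.8 days

Day half: max(0, 19.3 − 6.4) × 0.5 = 12.9 × 0.5 = 6.45 DD.
Night half: max(0, 7.7 − 6.4) × 0.5 = 1.3 × 0.5 = 0.65 DD.
Per 24 h: 7.10 DD/day.
Duration = 105 / 7.10 = 14.789 ≈ 14.8 days.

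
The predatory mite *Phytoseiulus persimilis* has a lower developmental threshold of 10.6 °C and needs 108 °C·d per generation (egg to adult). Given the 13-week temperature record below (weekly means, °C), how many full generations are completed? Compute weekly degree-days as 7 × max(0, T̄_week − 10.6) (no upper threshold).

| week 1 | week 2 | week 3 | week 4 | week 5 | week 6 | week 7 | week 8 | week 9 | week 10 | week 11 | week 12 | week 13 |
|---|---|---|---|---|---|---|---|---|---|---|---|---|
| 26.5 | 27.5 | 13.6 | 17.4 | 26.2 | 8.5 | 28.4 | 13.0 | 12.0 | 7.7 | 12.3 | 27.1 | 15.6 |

6 generations

Weekly DD (7 × max(0, T̄ − 10.6)): 111.3, 118.3, 21.0, 47.6, 109.2, 0.0, 124.6, 16.8, 9.8, 0.0, 11.9, 115.5, 35.0.
Season total = 721.0 DD.
Complete generations = ⌊721.0 / 108⌋ = 6.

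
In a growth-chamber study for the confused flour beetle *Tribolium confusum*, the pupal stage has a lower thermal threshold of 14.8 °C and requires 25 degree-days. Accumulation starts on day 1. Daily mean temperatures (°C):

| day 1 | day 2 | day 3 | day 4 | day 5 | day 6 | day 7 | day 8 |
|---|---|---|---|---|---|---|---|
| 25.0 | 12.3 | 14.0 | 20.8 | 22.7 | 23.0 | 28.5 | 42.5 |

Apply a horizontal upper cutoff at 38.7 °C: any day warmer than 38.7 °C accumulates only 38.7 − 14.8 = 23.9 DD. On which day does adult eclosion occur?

Daily DD above 14.8 °C (capped at 23.9): 10.2, 0.0, 0.0, 6.0, 7.9, 8.2, 13.7, 23.9.
Cumulative: 10.2, 10.2, 10.2, 16.2, 24.1, 32.3, 46.0, 69.9.
The total first reaches 25 DD on day 6.

day 6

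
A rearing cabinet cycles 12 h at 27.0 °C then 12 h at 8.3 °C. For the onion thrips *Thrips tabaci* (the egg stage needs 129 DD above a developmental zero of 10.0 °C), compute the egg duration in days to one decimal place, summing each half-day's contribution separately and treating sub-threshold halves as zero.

Day half: max(0, 27.0 − 10.0) × 0.5 = 17.0 × 0.5 = 8.50 DD.
Night half: max(0, 8.3 − 10.0) × 0.5 = 0.0 × 0.5 = 0.00 DD.
Per 24 h: 8.50 DD/day.
Duration = 129 / 8.50 = 15.176 ≈ 15.2 days.

15.2 days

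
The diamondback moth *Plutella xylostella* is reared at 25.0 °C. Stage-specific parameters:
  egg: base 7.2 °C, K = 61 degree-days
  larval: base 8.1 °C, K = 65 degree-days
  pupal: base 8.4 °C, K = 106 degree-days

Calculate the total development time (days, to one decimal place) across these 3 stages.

13.7 days

egg: 61 / (25.0 − 7.2) = 61 / 17.8 = 3.427 d.
larval: 65 / (25.0 − 8.1) = 65 / 16.9 = 3.846 d.
pupal: 106 / (25.0 − 8.4) = 106 / 16.6 = 6.386 d.
Sum = 13.659 ≈ 13.7 days.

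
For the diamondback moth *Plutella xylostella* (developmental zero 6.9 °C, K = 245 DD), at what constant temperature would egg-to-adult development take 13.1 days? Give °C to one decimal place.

25.6 °C

Required daily accumulation = 245 / 13.1 = 18.702 DD/day.
T = T_base + 18.702 = 6.9 + 18.702 = 25.602 ≈ 25.6 °C.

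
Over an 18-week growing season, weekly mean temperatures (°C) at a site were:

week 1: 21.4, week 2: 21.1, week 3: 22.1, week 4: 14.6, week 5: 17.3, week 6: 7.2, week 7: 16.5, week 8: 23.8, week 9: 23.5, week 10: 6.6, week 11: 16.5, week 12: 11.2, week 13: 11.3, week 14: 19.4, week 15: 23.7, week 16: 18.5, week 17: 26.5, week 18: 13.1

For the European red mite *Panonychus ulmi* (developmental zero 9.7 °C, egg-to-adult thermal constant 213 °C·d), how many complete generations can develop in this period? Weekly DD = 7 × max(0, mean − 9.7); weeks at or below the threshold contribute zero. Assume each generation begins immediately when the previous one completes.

Weekly DD (7 × max(0, T̄ − 9.7)): 81.9, 79.8, 86.8, 34.3, 53.2, 0.0, 47.6, 98.7, 96.6, 0.0, 47.6, 10.5, 11.2, 67.9, 98.0, 61.6, 117.6, 23.8.
Season total = 1017.1 DD.
Complete generations = ⌊1017.1 / 213⌋ = 4.

4 generations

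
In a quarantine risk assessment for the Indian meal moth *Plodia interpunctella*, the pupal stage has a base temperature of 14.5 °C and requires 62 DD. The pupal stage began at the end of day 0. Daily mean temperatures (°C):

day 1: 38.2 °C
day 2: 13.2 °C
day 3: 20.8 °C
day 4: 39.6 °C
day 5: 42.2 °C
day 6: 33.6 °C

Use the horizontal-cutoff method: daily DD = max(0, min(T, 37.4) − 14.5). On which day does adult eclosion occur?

day 5

Daily DD above 14.5 °C (capped at 22.9): 22.9, 0.0, 6.3, 22.9, 22.9, 19.1.
Cumulative: 22.9, 22.9, 29.2, 52.1, 75.0, 94.1.
The total first reaches 62 DD on day 5.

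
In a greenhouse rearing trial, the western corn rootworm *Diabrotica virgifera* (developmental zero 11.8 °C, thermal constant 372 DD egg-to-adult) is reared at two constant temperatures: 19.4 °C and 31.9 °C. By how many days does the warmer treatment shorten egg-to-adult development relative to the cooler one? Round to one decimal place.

30.4 days

At 19.4 °C: 372 / (19.4 − 11.8) = 372 / 7.6 = 48.947 d.
At 31.9 °C: 372 / (31.9 − 11.8) = 372 / 20.1 = 18.507 d.
Difference = |48.947 − 18.507| = 30.440 ≈ 30.4 days.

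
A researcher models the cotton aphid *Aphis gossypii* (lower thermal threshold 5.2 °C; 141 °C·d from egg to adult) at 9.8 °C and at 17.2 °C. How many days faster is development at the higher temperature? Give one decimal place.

At 9.8 °C: 141 / (9.8 − 5.2) = 141 / 4.6 = 30.652 d.
At 17.2 °C: 141 / (17.2 − 5.2) = 141 / 12.0 = 11.750 d.
Difference = |30.652 − 11.750| = 18.902 ≈ 18.9 days.

18.9 days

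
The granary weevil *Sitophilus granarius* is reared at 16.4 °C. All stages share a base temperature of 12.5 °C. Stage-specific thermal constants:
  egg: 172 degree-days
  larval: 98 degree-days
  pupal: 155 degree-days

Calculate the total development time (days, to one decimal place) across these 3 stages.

109.0 days

Daily accumulation at 16.4 °C = 16.4 − 12.5 = 3.9 DD/day.
Total K = 172 + 98 + 155 = 425 DD.
Total duration = 425 / 3.9 = 108.974 ≈ 109.0 days.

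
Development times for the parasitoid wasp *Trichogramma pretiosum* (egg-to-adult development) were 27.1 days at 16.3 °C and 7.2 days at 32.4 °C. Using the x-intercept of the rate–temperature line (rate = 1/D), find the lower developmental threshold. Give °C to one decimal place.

10.5 °C

Linear rate model ⇒ the product D·(T − T_b) is constant across temperatures.
27.1·(16.3 − T_b) = 7.2·(32.4 − T_b)
T_b = (27.1·16.3 − 7.2·32.4) / (27.1 − 7.2) = 208.45 / 19.9 = 10.475 °C ≈ 10.5 °C.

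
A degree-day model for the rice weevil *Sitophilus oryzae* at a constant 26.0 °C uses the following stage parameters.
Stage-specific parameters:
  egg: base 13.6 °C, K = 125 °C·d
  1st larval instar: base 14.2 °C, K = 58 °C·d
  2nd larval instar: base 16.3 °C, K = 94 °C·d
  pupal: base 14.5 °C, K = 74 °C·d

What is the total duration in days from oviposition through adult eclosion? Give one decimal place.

egg: 125 / (26.0 − 13.6) = 125 / 12.4 = 10.081 d.
1st larval instar: 58 / (26.0 − 14.2) = 58 / 11.8 = 4.915 d.
2nd larval instar: 94 / (26.0 − 16.3) = 94 / 9.7 = 9.691 d.
pupal: 74 / (26.0 − 14.5) = 74 / 11.5 = 6.435 d.
Sum = 31.121 ≈ 31.1 days.

31.1 days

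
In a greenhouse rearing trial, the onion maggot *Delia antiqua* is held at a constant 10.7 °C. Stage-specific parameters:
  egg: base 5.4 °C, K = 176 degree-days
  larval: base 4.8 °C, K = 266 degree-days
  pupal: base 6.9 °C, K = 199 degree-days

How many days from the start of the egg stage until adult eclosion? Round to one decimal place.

130.7 days

egg: 176 / (10.7 − 5.4) = 176 / 5.3 = 33.208 d.
larval: 266 / (10.7 − 4.8) = 266 / 5.9 = 45.085 d.
pupal: 199 / (10.7 − 6.9) = 199 / 3.8 = 52.368 d.
Sum = 130.661 ≈ 130.7 days.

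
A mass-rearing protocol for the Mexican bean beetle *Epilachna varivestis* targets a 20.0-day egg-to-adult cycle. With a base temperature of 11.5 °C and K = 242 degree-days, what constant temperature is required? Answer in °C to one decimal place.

Required daily accumulation = 242 / 20.0 = 12.100 DD/day.
T = T_base + 12.100 = 11.5 + 12.100 = 23.600 ≈ 23.6 °C.

23.6 °C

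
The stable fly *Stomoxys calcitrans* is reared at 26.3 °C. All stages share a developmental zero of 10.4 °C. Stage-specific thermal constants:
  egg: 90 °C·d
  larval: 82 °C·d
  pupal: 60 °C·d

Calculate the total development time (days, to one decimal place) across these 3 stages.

14.6 days

Daily accumulation at 26.3 °C = 26.3 − 10.4 = 15.9 DD/day.
Total K = 90 + 82 + 60 = 232 DD.
Total duration = 232 / 15.9 = 14.591 ≈ 14.6 days.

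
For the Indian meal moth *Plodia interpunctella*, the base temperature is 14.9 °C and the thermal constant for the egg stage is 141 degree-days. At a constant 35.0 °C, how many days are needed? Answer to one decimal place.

7.0 days

Daily accumulation = 35.0 − 14.9 = 20.1 DD/day.
Duration = 141 / 20.1 = 7.015 ≈ 7.0 days.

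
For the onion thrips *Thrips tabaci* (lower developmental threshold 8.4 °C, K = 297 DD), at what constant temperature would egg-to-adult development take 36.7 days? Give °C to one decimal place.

16.5 °C

Required daily accumulation = 297 / 36.7 = 8.093 DD/day.
T = T_base + 8.093 = 8.4 + 8.093 = 16.493 ≈ 16.5 °C.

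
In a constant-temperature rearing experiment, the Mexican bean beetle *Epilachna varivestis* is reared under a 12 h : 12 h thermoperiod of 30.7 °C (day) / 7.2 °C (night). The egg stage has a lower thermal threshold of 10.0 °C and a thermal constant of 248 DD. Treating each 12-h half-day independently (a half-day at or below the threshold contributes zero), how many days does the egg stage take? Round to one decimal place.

24.0 days

Day half: max(0, 30.7 − 10.0) × 0.5 = 20.7 × 0.5 = 10.35 DD.
Night half: max(0, 7.2 − 10.0) × 0.5 = 0.0 × 0.5 = 0.00 DD.
Per 24 h: 10.35 DD/day.
Duration = 248 / 10.35 = 23.961 ≈ 24.0 days.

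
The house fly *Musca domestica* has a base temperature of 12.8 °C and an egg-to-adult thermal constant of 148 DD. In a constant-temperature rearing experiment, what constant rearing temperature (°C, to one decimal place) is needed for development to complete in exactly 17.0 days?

21.5 °C

Required daily accumulation = 148 / 17.0 = 8.706 DD/day.
T = T_base + 8.706 = 12.8 + 8.706 = 21.506 ≈ 21.5 °C.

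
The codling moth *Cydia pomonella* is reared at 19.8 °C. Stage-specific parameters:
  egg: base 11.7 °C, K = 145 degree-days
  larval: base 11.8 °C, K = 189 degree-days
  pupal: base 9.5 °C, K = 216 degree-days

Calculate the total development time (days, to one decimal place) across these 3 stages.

egg: 145 / (19.8 − 11.7) = 145 / 8.1 = 17.901 d.
larval: 189 / (19.8 − 11.8) = 189 / 8.0 = 23.625 d.
pupal: 216 / (19.8 − 9.5) = 216 / 10.3 = 20.971 d.
Sum = 62.497 ≈ 62.5 days.

62.5 days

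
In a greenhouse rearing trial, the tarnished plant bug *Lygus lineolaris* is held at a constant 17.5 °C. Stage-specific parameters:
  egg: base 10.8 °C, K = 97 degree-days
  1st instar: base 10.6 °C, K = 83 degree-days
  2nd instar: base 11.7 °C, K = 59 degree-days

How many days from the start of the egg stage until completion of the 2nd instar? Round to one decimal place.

egg: 97 / (17.5 − 10.8) = 97 / 6.7 = 14.478 d.
1st instar: 83 / (17.5 − 10.6) = 83 / 6.9 = 12.029 d.
2nd instar: 59 / (17.5 − 11.7) = 59 / 5.8 = 10.172 d.
Sum = 36.679 ≈ 36.7 days.

36.7 days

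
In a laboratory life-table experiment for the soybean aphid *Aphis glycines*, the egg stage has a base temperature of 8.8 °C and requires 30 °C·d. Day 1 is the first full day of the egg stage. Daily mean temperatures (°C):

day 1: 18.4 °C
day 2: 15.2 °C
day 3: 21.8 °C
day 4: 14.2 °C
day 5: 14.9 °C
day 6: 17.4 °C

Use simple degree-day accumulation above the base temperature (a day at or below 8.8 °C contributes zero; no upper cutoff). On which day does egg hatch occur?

Daily DD above 8.8 °C: 9.6, 6.4, 13.0, 5.4, 6.1, 8.6.
Cumulative: 9.6, 16.0, 29.0, 34.4, 40.5, 49.1.
The total first reaches 30 DD on day 4.

day 4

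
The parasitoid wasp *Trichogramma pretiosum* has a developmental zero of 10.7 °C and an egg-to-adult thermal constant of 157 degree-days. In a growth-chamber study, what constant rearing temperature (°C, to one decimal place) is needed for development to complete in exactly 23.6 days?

Required daily accumulation = 157 / 23.6 = 6.653 DD/day.
T = T_base + 6.653 = 10.7 + 6.653 = 17.353 ≈ 17.4 °C.

17.4 °C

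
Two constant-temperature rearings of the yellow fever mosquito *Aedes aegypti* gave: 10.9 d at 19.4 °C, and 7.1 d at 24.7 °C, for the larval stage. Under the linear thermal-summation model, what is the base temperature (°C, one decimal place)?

Linear rate model ⇒ the product D·(T − T_b) is constant across temperatures.
10.9·(19.4 − T_b) = 7.1·(24.7 − T_b)
T_b = (10.9·19.4 − 7.1·24.7) / (10.9 − 7.1) = 36.09 / 3.8 = 9.497 °C ≈ 9.5 °C.

9.5 °C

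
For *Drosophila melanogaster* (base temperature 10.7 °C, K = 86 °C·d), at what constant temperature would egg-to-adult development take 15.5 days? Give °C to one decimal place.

16.2 °C

Required daily accumulation = 86 / 15.5 = 5.548 DD/day.
T = T_base + 5.548 = 10.7 + 5.548 = 16.248 ≈ 16.2 °C.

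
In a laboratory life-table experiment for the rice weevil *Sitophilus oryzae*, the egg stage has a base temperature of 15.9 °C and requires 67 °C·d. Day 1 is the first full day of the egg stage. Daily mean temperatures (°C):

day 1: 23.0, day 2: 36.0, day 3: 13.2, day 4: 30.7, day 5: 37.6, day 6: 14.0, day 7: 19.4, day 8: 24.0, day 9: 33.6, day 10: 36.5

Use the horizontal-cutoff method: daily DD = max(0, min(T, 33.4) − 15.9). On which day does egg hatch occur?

day 8

Daily DD above 15.9 °C (capped at 17.5): 7.1, 17.5, 0.0, 14.8, 17.5, 0.0, 3.5, 8.1, 17.5, 17.5.
Cumulative: 7.1, 24.6, 24.6, 39.4, 56.9, 56.9, 60.4, 68.5, 86.0, 103.5.
The total first reaches 67 DD on day 8.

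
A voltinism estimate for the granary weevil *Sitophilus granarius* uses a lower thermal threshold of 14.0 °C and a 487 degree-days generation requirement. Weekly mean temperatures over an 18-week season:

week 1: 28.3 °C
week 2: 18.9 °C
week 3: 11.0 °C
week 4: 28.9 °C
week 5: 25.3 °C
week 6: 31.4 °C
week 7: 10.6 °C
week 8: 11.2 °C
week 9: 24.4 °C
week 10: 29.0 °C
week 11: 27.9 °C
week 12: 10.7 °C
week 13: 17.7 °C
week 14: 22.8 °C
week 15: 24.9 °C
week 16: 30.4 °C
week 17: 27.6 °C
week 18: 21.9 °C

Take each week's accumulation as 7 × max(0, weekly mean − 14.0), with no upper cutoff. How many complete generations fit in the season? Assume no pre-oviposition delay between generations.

2 generations

Weekly DD (7 × max(0, T̄ − 14.0)): 100.1, 34.3, 0.0, 104.3, 79.1, 121.8, 0.0, 0.0, 72.8, 105.0, 97.3, 0.0, 25.9, 61.6, 76.3, 114.8, 95.2, 55.3.
Season total = 1143.8 DD.
Complete generations = ⌊1143.8 / 487⌋ = 2.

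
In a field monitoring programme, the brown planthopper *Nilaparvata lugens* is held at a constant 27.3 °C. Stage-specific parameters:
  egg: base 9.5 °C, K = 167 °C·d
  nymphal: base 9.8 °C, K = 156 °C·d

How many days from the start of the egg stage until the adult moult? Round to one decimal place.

18.3 days

egg: 167 / (27.3 − 9.5) = 167 / 17.8 = 9.382 d.
nymphal: 156 / (27.3 − 9.8) = 156 / 17.5 = 8.914 d.
Sum = 18.296 ≈ 18.3 days.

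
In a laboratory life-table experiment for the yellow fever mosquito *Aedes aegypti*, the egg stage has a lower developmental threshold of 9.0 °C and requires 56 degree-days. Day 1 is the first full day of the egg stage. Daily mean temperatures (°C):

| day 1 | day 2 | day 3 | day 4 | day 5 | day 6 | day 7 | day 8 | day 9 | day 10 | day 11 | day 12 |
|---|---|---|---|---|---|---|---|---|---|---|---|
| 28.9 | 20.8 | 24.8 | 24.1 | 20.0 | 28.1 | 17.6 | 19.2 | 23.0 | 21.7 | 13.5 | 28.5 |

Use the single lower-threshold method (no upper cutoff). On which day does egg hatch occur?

day 4

Daily DD above 9.0 °C: 19.9, 11.8, 15.8, 15.1, 11.0, 19.1, 8.6, 10.2, 14.0, 12.7, 4.5, 19.5.
Cumulative: 19.9, 31.7, 47.5, 62.6, 73.6, 92.7, 101.3, 111.5, 125.5, 138.2, 142.7, 162.2.
The total first reaches 56 DD on day 4.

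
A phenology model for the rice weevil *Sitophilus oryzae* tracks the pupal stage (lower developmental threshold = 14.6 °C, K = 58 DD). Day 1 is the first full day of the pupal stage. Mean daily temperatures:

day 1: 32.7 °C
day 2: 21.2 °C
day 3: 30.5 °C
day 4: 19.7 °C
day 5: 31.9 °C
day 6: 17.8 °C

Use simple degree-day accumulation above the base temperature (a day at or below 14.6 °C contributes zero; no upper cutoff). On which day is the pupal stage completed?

day 5

Daily DD above 14.6 °C: 18.1, 6.6, 15.9, 5.1, 17.3, 3.2.
Cumulative: 18.1, 24.7, 40.6, 45.7, 63.0, 66.2.
The total first reaches 58 DD on day 5.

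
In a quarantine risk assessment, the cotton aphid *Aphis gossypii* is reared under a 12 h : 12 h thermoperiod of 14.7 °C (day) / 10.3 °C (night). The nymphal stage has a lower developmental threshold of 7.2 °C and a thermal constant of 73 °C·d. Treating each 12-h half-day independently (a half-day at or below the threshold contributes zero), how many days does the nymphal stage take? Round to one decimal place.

13.8 days

Day half: max(0, 14.7 − 7.2) × 0.5 = 7.5 × 0.5 = 3.75 DD.
Night half: max(0, 10.3 − 7.2) × 0.5 = 3.1 × 0.5 = 1.55 DD.
Per 24 h: 5.30 DD/day.
Duration = 73 / 5.30 = 13.774 ≈ 13.8 days.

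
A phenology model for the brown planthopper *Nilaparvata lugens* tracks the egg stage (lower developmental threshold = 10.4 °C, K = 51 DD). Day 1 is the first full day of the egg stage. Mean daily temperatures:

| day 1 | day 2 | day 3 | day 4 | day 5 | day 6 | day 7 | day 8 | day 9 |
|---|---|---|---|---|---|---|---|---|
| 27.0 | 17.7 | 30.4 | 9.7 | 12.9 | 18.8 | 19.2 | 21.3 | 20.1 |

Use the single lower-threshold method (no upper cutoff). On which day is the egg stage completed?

day 6

Daily DD above 10.4 °C: 16.6, 7.3, 20.0, 0.0, 2.5, 8.4, 8.8, 10.9, 9.7.
Cumulative: 16.6, 23.9, 43.9, 43.9, 46.4, 54.8, 63.6, 74.5, 84.2.
The total first reaches 51 DD on day 6.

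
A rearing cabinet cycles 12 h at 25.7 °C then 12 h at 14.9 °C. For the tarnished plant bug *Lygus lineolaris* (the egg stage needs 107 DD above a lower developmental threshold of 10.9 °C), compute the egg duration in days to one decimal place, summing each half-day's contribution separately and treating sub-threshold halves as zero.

11.4 days

Day half: max(0, 25.7 − 10.9) × 0.5 = 14.8 × 0.5 = 7.40 DD.
Night half: max(0, 14.9 − 10.9) × 0.5 = 4.0 × 0.5 = 2.00 DD.
Per 24 h: 9.40 DD/day.
Duration = 107 / 9.40 = 11.383 ≈ 11.4 days.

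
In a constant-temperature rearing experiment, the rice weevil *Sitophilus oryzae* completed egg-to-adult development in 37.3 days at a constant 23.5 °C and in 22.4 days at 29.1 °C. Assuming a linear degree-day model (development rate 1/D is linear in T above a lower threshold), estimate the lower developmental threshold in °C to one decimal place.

Equal thermal constants: D₁(T₁ − T_b) = D₂(T₂ − T_b).
37.3·(23.5 − T_b) = 22.4·(29.1 − T_b)
T_b = (37.3·23.5 − 22.4·29.1) / (37.3 − 22.4) = 224.71 / 14.9 = 15.081 °C ≈ 15.1 °C.

15.1 °C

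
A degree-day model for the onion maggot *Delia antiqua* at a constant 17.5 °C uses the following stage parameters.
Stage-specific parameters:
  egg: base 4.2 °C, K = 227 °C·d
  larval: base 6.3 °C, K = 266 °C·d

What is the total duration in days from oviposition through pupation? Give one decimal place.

40.8 days

egg: 227 / (17.5 − 4.2) = 227 / 13.3 = 17.068 d.
larval: 266 / (17.5 − 6.3) = 266 / 11.2 = 23.750 d.
Sum = 40.818 ≈ 40.8 days.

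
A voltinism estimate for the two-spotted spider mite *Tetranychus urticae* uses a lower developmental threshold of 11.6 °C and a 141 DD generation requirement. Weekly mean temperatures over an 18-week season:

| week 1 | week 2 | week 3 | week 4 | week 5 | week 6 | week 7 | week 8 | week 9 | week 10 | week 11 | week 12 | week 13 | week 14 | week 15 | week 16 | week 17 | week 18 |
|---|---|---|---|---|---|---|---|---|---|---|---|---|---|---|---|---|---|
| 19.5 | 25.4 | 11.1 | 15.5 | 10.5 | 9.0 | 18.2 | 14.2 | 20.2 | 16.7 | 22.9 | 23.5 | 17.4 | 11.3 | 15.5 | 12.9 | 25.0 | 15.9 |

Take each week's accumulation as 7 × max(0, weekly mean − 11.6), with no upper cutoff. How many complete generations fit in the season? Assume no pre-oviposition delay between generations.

Weekly DD (7 × max(0, T̄ − 11.6)): 55.3, 96.6, 0.0, 27.3, 0.0, 0.0, 46.2, 18.2, 60.2, 35.7, 79.1, 83.3, 40.6, 0.0, 27.3, 9.1, 93.8, 30.1.
Season total = 702.8 DD.
Complete generations = ⌊702.8 / 141⌋ = 4.

4 generations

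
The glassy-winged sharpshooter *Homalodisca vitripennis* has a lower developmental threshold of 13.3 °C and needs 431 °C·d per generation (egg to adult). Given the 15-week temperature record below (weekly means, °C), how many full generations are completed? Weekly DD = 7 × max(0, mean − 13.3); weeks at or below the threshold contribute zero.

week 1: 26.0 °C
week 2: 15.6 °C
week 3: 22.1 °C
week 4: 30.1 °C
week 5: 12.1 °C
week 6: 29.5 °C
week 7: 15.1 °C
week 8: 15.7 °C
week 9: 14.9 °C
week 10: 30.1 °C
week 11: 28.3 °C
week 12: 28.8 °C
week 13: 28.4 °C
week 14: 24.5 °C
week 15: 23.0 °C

Weekly DD (7 × max(0, T̄ − 13.3)): 88.9, 16.1, 61.6, 117.6, 0.0, 113.4, 12.6, 16.8, 11.2, 117.6, 105.0, 108.5, 105.7, 78.4, 67.9.
Season total = 1021.3 DD.
Complete generations = ⌊1021.3 / 431⌋ = 2.

2 generations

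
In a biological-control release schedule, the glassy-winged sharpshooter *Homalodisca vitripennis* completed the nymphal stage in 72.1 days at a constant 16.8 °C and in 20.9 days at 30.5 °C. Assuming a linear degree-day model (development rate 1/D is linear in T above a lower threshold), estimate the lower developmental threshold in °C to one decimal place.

Equal thermal constants: D₁(T₁ − T_b) = D₂(T₂ − T_b).
72.1·(16.8 − T_b) = 20.9·(30.5 − T_b)
T_b = (72.1·16.8 − 20.9·30.5) / (72.1 − 20.9) = 573.83 / 51.2 = 11.208 °C ≈ 11.2 °C.

11.2 °C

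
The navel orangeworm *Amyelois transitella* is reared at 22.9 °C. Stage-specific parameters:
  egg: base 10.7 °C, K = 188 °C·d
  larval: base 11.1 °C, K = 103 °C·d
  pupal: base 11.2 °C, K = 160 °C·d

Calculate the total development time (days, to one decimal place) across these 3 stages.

37.8 days

egg: 188 / (22.9 − 10.7) = 188 / 12.2 = 15.410 d.
larval: 103 / (22.9 − 11.1) = 103 / 11.8 = 8.729 d.
pupal: 160 / (22.9 − 11.2) = 160 / 11.7 = 13.675 d.
Sum = 37.814 ≈ 37.8 days.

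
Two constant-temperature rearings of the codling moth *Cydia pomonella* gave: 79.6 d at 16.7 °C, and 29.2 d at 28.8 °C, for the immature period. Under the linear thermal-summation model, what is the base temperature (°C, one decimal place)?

9.7 °C

Linear rate model ⇒ the product D·(T − T_b) is constant across temperatures.
79.6·(16.7 − T_b) = 29.2·(28.8 − T_b)
T_b = (79.6·16.7 − 29.2·28.8) / (79.6 − 29.2) = 488.36 / 50.4 = 9.690 °C ≈ 9.7 °C.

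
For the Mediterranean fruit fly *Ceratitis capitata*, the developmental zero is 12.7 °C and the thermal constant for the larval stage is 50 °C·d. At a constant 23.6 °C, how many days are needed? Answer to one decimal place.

4.6 days

Daily accumulation = 23.6 − 12.7 = 10.9 DD/day.
Duration = 50 / 10.9 = 4.587 ≈ 4.6 days.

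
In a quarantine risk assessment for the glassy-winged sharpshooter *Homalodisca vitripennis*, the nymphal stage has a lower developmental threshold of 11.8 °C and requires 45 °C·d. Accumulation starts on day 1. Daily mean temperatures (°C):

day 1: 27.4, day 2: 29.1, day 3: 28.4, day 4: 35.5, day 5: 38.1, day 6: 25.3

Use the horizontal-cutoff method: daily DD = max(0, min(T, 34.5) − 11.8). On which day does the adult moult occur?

Daily DD above 11.8 °C (capped at 22.7): 15.6, 17.3, 16.6, 22.7, 22.7, 13.5.
Cumulative: 15.6, 32.9, 49.5, 72.2, 94.9, 108.4.
The total first reaches 45 DD on day 3.

day 3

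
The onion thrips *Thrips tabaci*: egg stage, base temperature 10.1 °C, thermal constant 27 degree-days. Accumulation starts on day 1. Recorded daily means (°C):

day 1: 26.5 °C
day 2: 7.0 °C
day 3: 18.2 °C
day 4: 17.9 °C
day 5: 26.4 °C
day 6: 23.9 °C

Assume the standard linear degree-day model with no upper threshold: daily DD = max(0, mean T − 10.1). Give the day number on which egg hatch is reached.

Daily DD above 10.1 °C: 16.4, 0.0, 8.1, 7.8, 16.3, 13.8.
Cumulative: 16.4, 16.4, 24.5, 32.3, 48.6, 62.4.
The total first reaches 27 DD on day 4.

day 4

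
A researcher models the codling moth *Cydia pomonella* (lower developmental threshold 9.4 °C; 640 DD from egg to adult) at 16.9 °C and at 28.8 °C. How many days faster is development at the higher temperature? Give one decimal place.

At 16.9 °C: 640 / (16.9 − 9.4) = 640 / 7.5 = 85.333 d.
At 28.8 °C: 640 / (28.8 − 9.4) = 640 / 19.4 = 32.990 d.
Difference = |85.333 − 32.990| = 52.344 ≈ 52.3 days.

52.3 days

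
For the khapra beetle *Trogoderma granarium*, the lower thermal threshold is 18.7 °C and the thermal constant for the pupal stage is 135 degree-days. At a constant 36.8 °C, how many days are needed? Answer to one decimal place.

7.5 days

Daily accumulation = 36.8 − 18.7 = 18.1 DD/day.
Duration = 135 / 18.1 = 7.459 ≈ 7.5 days.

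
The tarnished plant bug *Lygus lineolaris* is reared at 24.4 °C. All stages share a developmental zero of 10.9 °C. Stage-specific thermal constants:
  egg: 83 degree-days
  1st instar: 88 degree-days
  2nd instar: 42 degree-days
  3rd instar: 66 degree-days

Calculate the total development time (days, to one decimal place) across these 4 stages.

20.7 days

Daily accumulation at 24.4 °C = 24.4 − 10.9 = 13.5 DD/day.
Total K = 83 + 88 + 42 + 66 = 279 DD.
Total duration = 279 / 13.5 = 20.667 ≈ 20.7 days.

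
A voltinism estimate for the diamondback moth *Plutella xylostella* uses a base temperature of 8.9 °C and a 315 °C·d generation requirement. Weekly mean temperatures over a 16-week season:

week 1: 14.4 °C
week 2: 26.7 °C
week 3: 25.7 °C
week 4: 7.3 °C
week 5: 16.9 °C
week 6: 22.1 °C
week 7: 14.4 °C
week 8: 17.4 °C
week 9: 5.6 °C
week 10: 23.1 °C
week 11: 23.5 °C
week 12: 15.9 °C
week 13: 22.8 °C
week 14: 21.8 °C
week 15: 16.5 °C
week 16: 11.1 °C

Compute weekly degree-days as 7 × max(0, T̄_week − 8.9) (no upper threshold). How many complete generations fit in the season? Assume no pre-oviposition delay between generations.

Weekly DD (7 × max(0, T̄ − 8.9)): 38.5, 124.6, 117.6, 0.0, 56.0, 92.4, 38.5, 59.5, 0.0, 99.4, 102.2, 49.0, 97.3, 90.3, 53.2, 15.4.
Season total = 1033.9 DD.
Complete generations = ⌊1033.9 / 315⌋ = 3.

3 generations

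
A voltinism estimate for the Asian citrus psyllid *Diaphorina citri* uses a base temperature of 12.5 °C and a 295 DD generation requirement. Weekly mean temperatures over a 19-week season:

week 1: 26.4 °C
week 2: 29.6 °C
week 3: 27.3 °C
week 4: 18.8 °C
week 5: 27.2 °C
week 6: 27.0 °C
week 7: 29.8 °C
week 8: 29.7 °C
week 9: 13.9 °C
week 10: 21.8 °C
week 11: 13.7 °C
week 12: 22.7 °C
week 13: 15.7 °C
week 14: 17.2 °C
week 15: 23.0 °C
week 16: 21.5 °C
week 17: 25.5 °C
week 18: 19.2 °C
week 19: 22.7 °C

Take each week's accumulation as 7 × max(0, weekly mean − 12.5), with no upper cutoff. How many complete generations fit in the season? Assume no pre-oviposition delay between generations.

4 generations

Weekly DD (7 × max(0, T̄ − 12.5)): 97.3, 119.7, 103.6, 44.1, 102.9, 101.5, 121.1, 120.4, 9.8, 65.1, 8.4, 71.4, 22.4, 32.9, 73.5, 63.0, 91.0, 46.9, 71.4.
Season total = 1366.4 DD.
Complete generations = ⌊1366.4 / 295⌋ = 4.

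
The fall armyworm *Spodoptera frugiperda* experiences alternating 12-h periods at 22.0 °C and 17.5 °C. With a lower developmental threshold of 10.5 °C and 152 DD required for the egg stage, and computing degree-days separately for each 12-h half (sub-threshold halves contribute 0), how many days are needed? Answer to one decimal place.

Day half: max(0, 22.0 − 10.5) × 0.5 = 11.5 × 0.5 = 5.75 DD.
Night half: max(0, 17.5 − 10.5) × 0.5 = 7.0 × 0.5 = 3.50 DD.
Per 24 h: 9.25 DD/day.
Duration = 152 / 9.25 = 16.432 ≈ 16.4 days.

16.4 days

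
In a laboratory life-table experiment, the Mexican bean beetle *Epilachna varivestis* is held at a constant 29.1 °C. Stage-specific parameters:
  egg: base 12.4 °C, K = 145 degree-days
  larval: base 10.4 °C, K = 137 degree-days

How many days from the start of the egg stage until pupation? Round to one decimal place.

16.0 days

egg: 145 / (29.1 − 12.4) = 145 / 16.7 = 8.683 d.
larval: 137 / (29.1 − 10.4) = 137 / 18.7 = 7.326 d.
Sum = 16.009 ≈ 16.0 days.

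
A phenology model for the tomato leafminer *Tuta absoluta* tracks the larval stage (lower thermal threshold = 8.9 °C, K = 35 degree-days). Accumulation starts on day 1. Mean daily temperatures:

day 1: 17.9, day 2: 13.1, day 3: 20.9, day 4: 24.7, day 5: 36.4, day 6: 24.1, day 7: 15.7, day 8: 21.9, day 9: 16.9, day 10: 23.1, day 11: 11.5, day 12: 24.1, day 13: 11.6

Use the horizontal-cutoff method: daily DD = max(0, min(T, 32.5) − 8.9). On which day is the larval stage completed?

Daily DD above 8.9 °C (capped at 23.6): 9.0, 4.2, 12.0, 15.8, 23.6, 15.2, 6.8, 13.0, 8.0, 14.2, 2.6, 15.2, 2.7.
Cumulative: 9.0, 13.2, 25.2, 41.0, 64.6, 79.8, 86.6, 99.6, 107.6, 121.8, 124.4, 139.6, 142.3.
The total first reaches 35 DD on day 4.

day 4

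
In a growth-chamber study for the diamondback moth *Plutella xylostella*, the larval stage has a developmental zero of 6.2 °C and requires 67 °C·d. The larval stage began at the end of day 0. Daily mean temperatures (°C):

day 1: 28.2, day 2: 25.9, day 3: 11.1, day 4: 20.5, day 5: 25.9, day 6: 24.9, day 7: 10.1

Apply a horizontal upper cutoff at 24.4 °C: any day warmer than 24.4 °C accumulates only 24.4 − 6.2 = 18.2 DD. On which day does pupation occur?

Daily DD above 6.2 °C (capped at 18.2): 18.2, 18.2, 4.9, 14.3, 18.2, 18.2, 3.9.
Cumulative: 18.2, 36.4, 41.3, 55.6, 73.8, 92.0, 95.9.
The total first reaches 67 DD on day 5.

day 5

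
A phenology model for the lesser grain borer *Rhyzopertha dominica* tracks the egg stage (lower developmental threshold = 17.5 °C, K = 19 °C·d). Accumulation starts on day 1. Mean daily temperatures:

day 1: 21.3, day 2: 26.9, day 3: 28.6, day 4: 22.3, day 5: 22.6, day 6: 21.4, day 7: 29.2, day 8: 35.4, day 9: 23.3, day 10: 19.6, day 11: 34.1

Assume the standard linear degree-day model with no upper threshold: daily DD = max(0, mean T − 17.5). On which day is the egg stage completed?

Daily DD above 17.5 °C: 3.8, 9.4, 11.1, 4.8, 5.1, 3.9, 11.7, 17.9, 5.8, 2.1, 16.6.
Cumulative: 3.8, 13.2, 24.3, 29.1, 34.2, 38.1, 49.8, 67.7, 73.5, 75.6, 92.2.
The total first reaches 19 DD on day 3.

day 3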